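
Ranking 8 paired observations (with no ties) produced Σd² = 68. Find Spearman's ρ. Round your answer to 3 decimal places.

0.190

ρ = 1 − 6Σd² / [n(n²−1)] = 1 − 6×68 / (8×63)
  = 1 − 408/504 = 1 − 0.8095 ≈ 0.190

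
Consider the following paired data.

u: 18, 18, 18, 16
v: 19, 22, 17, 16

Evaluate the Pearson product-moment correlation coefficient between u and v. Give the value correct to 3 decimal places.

n = 4, Σu = 70, Σv = 74, Σu² = 1228, Σv² = 1390, Σuv = 1300
nΣuv − ΣuΣv = 5200 − 5180 = 20
nΣu² − (Σu)² = 4912 − 4900 = 12; nΣv² − (Σv)² = 5560 − 5476 = 84
r = 20 / √(12 × 84) = 20 / 31.7490 ≈ 0.630

0.630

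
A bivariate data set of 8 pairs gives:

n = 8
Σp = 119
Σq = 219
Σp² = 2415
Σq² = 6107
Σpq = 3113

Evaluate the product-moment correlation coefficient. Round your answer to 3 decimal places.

-0.538

r = (nΣpq − ΣpΣq) / √[(nΣp² − (Σp)²)(nΣq² − (Σq)²)]
Numerator: 8×3113 − 119×219 = -1157
Denominator: √[(19320 − 14161)(48856 − 47961)] = √[5159 × 895] = 2148.7915
r = -1157 / 2148.7915 ≈ -0.538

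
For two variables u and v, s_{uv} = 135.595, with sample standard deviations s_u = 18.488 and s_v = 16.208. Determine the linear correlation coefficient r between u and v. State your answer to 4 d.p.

0.4525

r = Cov(u,v) / (s_u · s_v) = 135.595 / (18.488 × 16.208)
  = 135.595 / 299.6535 ≈ 0.4525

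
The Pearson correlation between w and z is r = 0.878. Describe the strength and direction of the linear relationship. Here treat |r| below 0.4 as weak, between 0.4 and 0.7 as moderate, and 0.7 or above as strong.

r = 0.878 > 0 so the relationship is positive.
|r| = 0.878, which falls in the strong range.

strong positive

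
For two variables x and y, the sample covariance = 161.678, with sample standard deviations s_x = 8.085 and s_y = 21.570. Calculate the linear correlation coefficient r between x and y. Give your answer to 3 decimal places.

0.927

r = Cov(x,y) / (s_x · s_y) = 161.678 / (8.085 × 21.570)
  = 161.678 / 174.3935 ≈ 0.927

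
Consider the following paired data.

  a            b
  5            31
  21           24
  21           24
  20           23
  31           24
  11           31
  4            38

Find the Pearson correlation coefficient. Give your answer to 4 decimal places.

n = 7, Σa = 113, Σb = 195, Σa² = 2405, Σb² = 5623, Σab = 2860
nΣab − ΣaΣb = 20020 − 22035 = -2015
nΣa² − (Σa)² = 16835 − 12769 = 4066; nΣb² − (Σb)² = 39361 − 38025 = 1336
r = -2015 / √(4066 × 1336) = -2015 / 2330.7029 ≈ -0.8645

-0.8645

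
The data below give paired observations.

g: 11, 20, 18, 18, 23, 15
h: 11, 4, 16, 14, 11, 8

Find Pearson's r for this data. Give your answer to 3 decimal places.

-0.068

n = 6, Σg = 105, Σh = 64, Σg² = 1923, Σh² = 774, Σgh = 1114
nΣgh − ΣgΣh = 6684 − 6720 = -36
nΣg² − (Σg)² = 11538 − 11025 = 513; nΣh² − (Σh)² = 4644 − 4096 = 548
r = -36 / √(513 × 548) = -36 / 530.2113 ≈ -0.068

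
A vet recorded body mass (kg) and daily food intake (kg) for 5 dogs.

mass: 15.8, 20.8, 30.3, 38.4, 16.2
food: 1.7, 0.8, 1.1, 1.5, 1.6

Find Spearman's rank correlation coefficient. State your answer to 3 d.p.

-0.600

Rank mass: 1, 3, 4, 5, 2
Rank food: 5, 1, 2, 3, 4
d = rank(mass) − rank(food): -4, 2, 2, 2, -2; Σd² = 32
ρ = 1 − 6Σd² / [n(n²−1)] = 1 − 6×32 / (5×24) = 1 − 192/120 ≈ -0.600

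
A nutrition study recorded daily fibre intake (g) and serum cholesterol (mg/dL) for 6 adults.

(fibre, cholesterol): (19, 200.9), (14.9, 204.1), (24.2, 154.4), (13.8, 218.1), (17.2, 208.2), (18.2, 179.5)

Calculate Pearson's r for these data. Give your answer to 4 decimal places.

n = 6, Σx = 107.3, Σy = 1165.2, Σx² = 1986.17, Σy² = 228992.08, Σxy = 20452.39
nΣxy − ΣxΣy = 122714.34 − 125025.96 = -2311.62
nΣx² − (Σx)² = 11917.02 − 11513.29 = 403.73; nΣy² − (Σy)² = 1373952.48 − 1357691.04 = 16261.44
r = -2311.62 / √(403.73 × 16261.44) = -2311.62 / 2562.2707 ≈ -0.9022

-0.9022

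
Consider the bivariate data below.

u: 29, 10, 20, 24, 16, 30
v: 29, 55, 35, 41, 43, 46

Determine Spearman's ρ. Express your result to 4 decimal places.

Rank u: 5, 1, 3, 4, 2, 6
Rank v: 1, 6, 2, 3, 4, 5
d = rank(u) − rank(v): 4, -5, 1, 1, -2, 1; Σd² = 48
ρ = 1 − 6Σd² / [n(n²−1)] = 1 − 6×48 / (6×35) = 1 − 288/210 ≈ -0.3714

-0.3714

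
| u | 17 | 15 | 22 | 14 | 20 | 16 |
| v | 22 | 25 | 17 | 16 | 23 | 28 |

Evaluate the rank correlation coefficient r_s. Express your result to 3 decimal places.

Rank u: 4, 2, 6, 1, 5, 3
Rank v: 3, 5, 2, 1, 4, 6
d = rank(u) − rank(v): 1, -3, 4, 0, 1, -3; Σd² = 36
ρ = 1 − 6Σd² / [n(n²−1)] = 1 − 6×36 / (6×35) = 1 − 216/210 ≈ -0.029

-0.029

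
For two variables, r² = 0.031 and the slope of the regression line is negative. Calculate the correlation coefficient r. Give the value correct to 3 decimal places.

|r| = √0.031 = 0.176
The association is negative, so r = −0.176.

-0.176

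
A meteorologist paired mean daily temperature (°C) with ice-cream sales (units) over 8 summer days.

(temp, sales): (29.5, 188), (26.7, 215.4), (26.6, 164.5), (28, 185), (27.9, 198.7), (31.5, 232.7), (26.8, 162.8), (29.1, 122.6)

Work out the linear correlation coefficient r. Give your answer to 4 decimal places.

n = 8, Σx = 226.1, Σy = 1469.7, Σx² = 6410.41, Σy² = 278191.99, Σxy = 41657.36
nΣxy − ΣxΣy = 333258.88 − 332299.17 = 959.71
nΣx² − (Σx)² = 51283.28 − 51121.21 = 162.07; nΣy² − (Σy)² = 2225535.92 − 2160018.09 = 65517.83
r = 959.71 / √(162.07 × 65517.83) = 959.71 / 3258.6001 ≈ 0.2945

0.2945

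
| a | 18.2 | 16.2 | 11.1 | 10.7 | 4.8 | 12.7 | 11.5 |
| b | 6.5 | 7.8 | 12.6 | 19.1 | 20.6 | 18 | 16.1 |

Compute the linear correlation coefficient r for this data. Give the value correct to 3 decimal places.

-0.865

n = 7, Σa = 85.2, Σb = 100.7, Σa² = 1147.96, Σb² = 1634.23, Σab = 1101.52
nΣab − ΣaΣb = 7710.64 − 8579.64 = -869
nΣa² − (Σa)² = 8035.72 − 7259.04 = 776.68; nΣb² − (Σb)² = 11439.61 − 10140.49 = 1299.12
r = -869 / √(776.68 × 1299.12) = -869 / 1004.4902 ≈ -0.865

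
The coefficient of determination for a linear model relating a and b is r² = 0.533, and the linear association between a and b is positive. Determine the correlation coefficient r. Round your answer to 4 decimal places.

|r| = √0.533 = 0.7301
The association is positive, so r = 0.7301.

0.7301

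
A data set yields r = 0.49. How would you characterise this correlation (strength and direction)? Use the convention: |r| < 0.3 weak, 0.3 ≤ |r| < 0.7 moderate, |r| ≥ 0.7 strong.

r = 0.49 > 0 so the relationship is positive.
|r| = 0.49, which falls in the moderate range.

moderate positive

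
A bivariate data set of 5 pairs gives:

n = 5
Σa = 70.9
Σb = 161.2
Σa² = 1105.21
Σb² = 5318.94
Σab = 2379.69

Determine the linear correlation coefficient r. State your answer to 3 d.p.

0.851

r = (nΣab − ΣaΣb) / √[(nΣa² − (Σa)²)(nΣb² − (Σb)²)]
Numerator: 5×2379.69 − 70.9×161.2 = 469.37
Denominator: √[(5526.05 − 5026.81)(26594.7 − 25985.44)] = √[499.24 × 609.26] = 551.5133
r = 469.37 / 551.5133 ≈ 0.851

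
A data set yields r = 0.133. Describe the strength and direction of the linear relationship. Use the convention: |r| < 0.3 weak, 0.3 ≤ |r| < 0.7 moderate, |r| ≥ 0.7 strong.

r = 0.133 > 0 so the relationship is positive.
|r| = 0.133, which falls in the weak range.

weak positive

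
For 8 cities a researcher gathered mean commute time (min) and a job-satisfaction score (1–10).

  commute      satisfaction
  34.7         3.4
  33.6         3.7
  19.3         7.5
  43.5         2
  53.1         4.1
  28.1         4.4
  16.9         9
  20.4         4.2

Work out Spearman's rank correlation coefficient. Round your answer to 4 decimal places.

-0.8333

Rank commute: 6, 5, 2, 7, 8, 4, 1, 3
Rank satisfaction: 2, 3, 7, 1, 4, 6, 8, 5
d = rank(commute) − rank(satisfaction): 4, 2, -5, 6, 4, -2, -7, -2; Σd² = 154
ρ = 1 − 6Σd² / [n(n²−1)] = 1 − 6×154 / (8×63) = 1 − 924/504 ≈ -0.8333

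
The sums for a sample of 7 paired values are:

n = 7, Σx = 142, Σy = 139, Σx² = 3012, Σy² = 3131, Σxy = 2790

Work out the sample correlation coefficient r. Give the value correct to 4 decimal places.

r = (nΣxy − ΣxΣy) / √[(nΣx² − (Σx)²)(nΣy² − (Σy)²)]
Numerator: 7×2790 − 142×139 = -208
Denominator: √[(21084 − 20164)(21917 − 19321)] = √[920 × 2596] = 1545.4190
r = -208 / 1545.4190 ≈ -0.1346

-0.1346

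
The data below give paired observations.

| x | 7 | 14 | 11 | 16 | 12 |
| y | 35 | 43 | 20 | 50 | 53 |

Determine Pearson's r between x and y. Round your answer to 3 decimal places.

n = 5, Σx = 60, Σy = 201, Σx² = 766, Σy² = 8783, Σxy = 2503
nΣxy − ΣxΣy = 12515 − 12060 = 455
nΣx² − (Σx)² = 3830 − 3600 = 230; nΣy² − (Σy)² = 43915 − 40401 = 3514
r = 455 / √(230 × 3514) = 455 / 899.0106 ≈ 0.506

0.506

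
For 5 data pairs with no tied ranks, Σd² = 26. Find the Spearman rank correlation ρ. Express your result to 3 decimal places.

-0.300

ρ = 1 − 6Σd² / [n(n²−1)] = 1 − 6×26 / (5×24)
  = 1 − 156/120 = 1 − 1.3000 ≈ -0.300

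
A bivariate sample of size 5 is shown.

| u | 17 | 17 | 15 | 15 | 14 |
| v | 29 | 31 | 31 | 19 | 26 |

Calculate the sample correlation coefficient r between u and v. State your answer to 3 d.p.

0.460

n = 5, Σu = 78, Σv = 136, Σu² = 1224, Σv² = 3800, Σuv = 2134
nΣuv − ΣuΣv = 10670 − 10608 = 62
nΣu² − (Σu)² = 6120 − 6084 = 36; nΣv² − (Σv)² = 19000 − 18496 = 504
r = 62 / √(36 × 504) = 62 / 134.6997 ≈ 0.460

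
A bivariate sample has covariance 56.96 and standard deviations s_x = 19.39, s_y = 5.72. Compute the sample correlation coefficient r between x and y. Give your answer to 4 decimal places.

0.5136

r = Cov(x,y) / (s_x · s_y) = 56.96 / (19.39 × 5.72)
  = 56.96 / 110.9108 ≈ 0.5136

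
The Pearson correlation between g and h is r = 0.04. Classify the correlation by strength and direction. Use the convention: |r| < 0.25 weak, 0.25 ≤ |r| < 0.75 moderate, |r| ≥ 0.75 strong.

r = 0.04 > 0 so the relationship is positive.
|r| = 0.04, which falls in the weak range.

weak positive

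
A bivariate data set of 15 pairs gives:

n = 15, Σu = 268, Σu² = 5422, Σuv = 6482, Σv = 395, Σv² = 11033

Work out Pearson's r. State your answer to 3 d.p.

-0.910

r = (nΣuv − ΣuΣv) / √[(nΣu² − (Σu)²)(nΣv² − (Σv)²)]
Numerator: 15×6482 − 268×395 = -8630
Denominator: √[(81330 − 71824)(165495 − 156025)] = √[9506 × 9470] = 9487.9829
r = -8630 / 9487.9829 ≈ -0.910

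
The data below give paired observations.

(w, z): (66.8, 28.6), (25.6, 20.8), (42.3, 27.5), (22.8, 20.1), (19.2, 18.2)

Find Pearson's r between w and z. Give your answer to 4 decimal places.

n = 5, Σw = 176.7, Σz = 115.2, Σw² = 7795.37, Σz² = 2742.1, Σwz = 4413.93
nΣwz − ΣwΣz = 22069.65 − 20355.84 = 1713.81
nΣw² − (Σw)² = 38976.85 − 31222.89 = 7753.96; nΣz² − (Σz)² = 13710.5 − 13271.04 = 439.46
r = 1713.81 / √(7753.96 × 439.46) = 1713.81 / 1845.9565 ≈ 0.9284

0.9284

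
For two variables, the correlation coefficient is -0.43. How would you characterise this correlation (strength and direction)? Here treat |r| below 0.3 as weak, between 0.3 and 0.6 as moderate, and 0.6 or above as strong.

moderate negative

r = -0.43 < 0 so the relationship is negative.
|r| = 0.43, which falls in the moderate range.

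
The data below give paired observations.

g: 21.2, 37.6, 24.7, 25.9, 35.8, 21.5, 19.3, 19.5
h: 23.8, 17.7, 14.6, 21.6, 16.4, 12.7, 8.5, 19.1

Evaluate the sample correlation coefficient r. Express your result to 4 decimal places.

0.1392

n = 8, Σg = 205.5, Σh = 134.4, Σg² = 5640.73, Σh² = 2426.76, Σgh = 3486.81
nΣgh − ΣgΣh = 27894.48 − 27619.2 = 275.28
nΣg² − (Σg)² = 45125.84 − 42230.25 = 2895.59; nΣh² − (Σh)² = 19414.08 − 18063.36 = 1350.72
r = 275.28 / √(2895.59 × 1350.72) = 275.28 / 1977.6580 ≈ 0.1392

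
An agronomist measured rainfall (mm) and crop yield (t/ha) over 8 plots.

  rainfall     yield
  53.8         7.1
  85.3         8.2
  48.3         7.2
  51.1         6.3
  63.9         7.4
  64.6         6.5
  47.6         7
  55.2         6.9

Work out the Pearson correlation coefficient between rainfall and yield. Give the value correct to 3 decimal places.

n = 8, Σx = 469.8, Σy = 56.6, Σx² = 28683.8, Σy² = 402.8, Σxy = 3357.97
nΣxy − ΣxΣy = 26863.76 − 26590.68 = 273.08
nΣx² − (Σx)² = 229470.4 − 220712.04 = 8758.36; nΣy² − (Σy)² = 3222.4 − 3203.56 = 18.84
r = 273.08 / √(8758.36 × 18.84) = 273.08 / 406.2112 ≈ 0.672

0.672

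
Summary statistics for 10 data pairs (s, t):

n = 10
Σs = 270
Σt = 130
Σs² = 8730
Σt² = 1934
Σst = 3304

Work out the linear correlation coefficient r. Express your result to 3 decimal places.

r = (nΣst − ΣsΣt) / √[(nΣs² − (Σs)²)(nΣt² − (Σt)²)]
Numerator: 10×3304 − 270×130 = -2060
Denominator: √[(87300 − 72900)(19340 − 16900)] = √[14400 × 2440] = 5927.5627
r = -2060 / 5927.5627 ≈ -0.348

-0.348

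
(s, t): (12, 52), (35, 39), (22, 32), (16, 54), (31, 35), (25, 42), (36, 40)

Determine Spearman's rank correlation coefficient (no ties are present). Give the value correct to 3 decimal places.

Rank s: 1, 6, 3, 2, 5, 4, 7
Rank t: 6, 3, 1, 7, 2, 5, 4
d = rank(s) − rank(t): -5, 3, 2, -5, 3, -1, 3; Σd² = 82
ρ = 1 − 6Σd² / [n(n²−1)] = 1 − 6×82 / (7×48) = 1 − 492/336 ≈ -0.464

-0.464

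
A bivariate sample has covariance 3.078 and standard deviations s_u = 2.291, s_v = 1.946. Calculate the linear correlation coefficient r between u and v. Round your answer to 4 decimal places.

0.6904

r = Cov(u,v) / (s_u · s_v) = 3.078 / (2.291 × 1.946)
  = 3.078 / 4.4583 ≈ 0.6904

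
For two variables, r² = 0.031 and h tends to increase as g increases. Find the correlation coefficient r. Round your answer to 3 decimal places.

|r| = √0.031 = 0.176
The association is positive, so r = 0.176.

0.176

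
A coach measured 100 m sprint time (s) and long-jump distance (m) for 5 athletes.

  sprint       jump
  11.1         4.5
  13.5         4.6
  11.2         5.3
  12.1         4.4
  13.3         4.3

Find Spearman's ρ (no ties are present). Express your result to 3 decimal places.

-0.200

Rank sprint: 1, 5, 2, 3, 4
Rank jump: 3, 4, 5, 2, 1
d = rank(sprint) − rank(jump): -2, 1, -3, 1, 3; Σd² = 24
ρ = 1 − 6Σd² / [n(n²−1)] = 1 − 6×24 / (5×24) = 1 − 144/120 ≈ -0.200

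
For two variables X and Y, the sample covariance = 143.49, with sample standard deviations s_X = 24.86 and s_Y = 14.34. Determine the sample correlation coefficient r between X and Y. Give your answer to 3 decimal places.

0.403

r = Cov(X,Y) / (s_X · s_Y) = 143.49 / (24.86 × 14.34)
  = 143.49 / 356.4924 ≈ 0.403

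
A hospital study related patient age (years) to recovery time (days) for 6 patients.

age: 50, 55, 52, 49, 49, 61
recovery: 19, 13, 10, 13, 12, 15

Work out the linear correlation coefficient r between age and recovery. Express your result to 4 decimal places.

0.0880

n = 6, Σx = 316, Σy = 82, Σx² = 16752, Σy² = 1168, Σxy = 4325
nΣxy − ΣxΣy = 25950 − 25912 = 38
nΣx² − (Σx)² = 100512 − 99856 = 656; nΣy² − (Σy)² = 7008 − 6724 = 284
r = 38 / √(656 × 284) = 38 / 431.6295 ≈ 0.0880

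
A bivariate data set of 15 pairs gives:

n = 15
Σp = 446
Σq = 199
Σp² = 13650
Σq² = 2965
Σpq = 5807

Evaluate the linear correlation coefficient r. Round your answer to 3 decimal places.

-0.309

r = (nΣpq − ΣpΣq) / √[(nΣp² − (Σp)²)(nΣq² − (Σq)²)]
Numerator: 15×5807 − 446×199 = -1649
Denominator: √[(204750 − 198916)(44475 − 39601)] = √[5834 × 4874] = 5332.4400
r = -1649 / 5332.4400 ≈ -0.309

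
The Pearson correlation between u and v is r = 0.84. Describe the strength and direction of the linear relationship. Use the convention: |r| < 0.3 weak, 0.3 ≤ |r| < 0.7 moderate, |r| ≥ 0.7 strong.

r = 0.84 > 0 so the relationship is positive.
|r| = 0.84, which falls in the strong range.

strong positive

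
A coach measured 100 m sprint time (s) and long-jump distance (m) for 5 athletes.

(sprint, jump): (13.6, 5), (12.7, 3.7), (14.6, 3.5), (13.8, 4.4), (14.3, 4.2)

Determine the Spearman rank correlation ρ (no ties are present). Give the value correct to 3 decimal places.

Rank sprint: 2, 1, 5, 3, 4
Rank jump: 5, 2, 1, 4, 3
d = rank(sprint) − rank(jump): -3, -1, 4, -1, 1; Σd² = 28
ρ = 1 − 6Σd² / [n(n²−1)] = 1 − 6×28 / (5×24) = 1 − 168/120 ≈ -0.400

-0.400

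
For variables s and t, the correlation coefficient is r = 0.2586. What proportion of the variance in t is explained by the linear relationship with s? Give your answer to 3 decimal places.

r² = (0.2586)² = 0.067

0.067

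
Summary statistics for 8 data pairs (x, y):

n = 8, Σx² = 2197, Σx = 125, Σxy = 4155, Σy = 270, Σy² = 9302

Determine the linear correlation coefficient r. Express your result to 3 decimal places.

r = (nΣxy − ΣxΣy) / √[(nΣx² − (Σx)²)(nΣy² − (Σy)²)]
Numerator: 8×4155 − 125×270 = -510
Denominator: √[(17576 − 15625)(74416 − 72900)] = √[1951 × 1516] = 1719.8012
r = -510 / 1719.8012 ≈ -0.297

-0.297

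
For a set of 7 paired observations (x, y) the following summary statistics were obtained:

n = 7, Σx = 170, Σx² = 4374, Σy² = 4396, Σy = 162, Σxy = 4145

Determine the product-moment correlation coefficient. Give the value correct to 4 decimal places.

0.5288

r = (nΣxy − ΣxΣy) / √[(nΣx² − (Σx)²)(nΣy² − (Σy)²)]
Numerator: 7×4145 − 170×162 = 1475
Denominator: √[(30618 − 28900)(30772 − 26244)] = √[1718 × 4528] = 2789.1045
r = 1475 / 2789.1045 ≈ 0.5288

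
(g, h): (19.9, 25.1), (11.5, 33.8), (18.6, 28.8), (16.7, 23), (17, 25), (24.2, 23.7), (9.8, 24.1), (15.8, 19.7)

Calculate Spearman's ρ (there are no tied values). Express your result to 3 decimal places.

0.048

Rank g: 7, 2, 6, 4, 5, 8, 1, 3
Rank h: 6, 8, 7, 2, 5, 3, 4, 1
d = rank(g) − rank(h): 1, -6, -1, 2, 0, 5, -3, 2; Σd² = 80
ρ = 1 − 6Σd² / [n(n²−1)] = 1 − 6×80 / (8×63) = 1 − 480/504 ≈ 0.048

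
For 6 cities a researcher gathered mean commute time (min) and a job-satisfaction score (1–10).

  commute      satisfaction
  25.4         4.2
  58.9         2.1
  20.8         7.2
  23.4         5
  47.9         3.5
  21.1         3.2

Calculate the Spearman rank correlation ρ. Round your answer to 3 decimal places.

Rank commute: 4, 6, 1, 3, 5, 2
Rank satisfaction: 4, 1, 6, 5, 3, 2
d = rank(commute) − rank(satisfaction): 0, 5, -5, -2, 2, 0; Σd² = 58
ρ = 1 − 6Σd² / [n(n²−1)] = 1 − 6×58 / (6×35) = 1 − 348/210 ≈ -0.657

-0.657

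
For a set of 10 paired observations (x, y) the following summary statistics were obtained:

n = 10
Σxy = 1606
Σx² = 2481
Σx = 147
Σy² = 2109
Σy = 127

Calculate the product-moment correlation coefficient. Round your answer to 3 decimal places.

-0.655

r = (nΣxy − ΣxΣy) / √[(nΣx² − (Σx)²)(nΣy² − (Σy)²)]
Numerator: 10×1606 − 147×127 = -2609
Denominator: √[(24810 − 21609)(21090 − 16129)] = √[3201 × 4961] = 3984.9920
r = -2609 / 3984.9920 ≈ -0.655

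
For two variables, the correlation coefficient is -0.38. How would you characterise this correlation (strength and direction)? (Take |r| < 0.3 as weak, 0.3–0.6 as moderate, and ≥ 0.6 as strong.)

moderate negative

r = -0.38 < 0 so the relationship is negative.
|r| = 0.38, which falls in the moderate range.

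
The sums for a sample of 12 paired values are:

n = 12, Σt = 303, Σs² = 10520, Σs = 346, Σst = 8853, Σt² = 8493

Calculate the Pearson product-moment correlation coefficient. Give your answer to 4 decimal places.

r = (nΣst − ΣsΣt) / √[(nΣs² − (Σs)²)(nΣt² − (Σt)²)]
Numerator: 12×8853 − 346×303 = 1398
Denominator: √[(126240 − 119716)(101916 − 91809)] = √[6524 × 10107] = 8120.2259
r = 1398 / 8120.2259 ≈ 0.1722

0.1722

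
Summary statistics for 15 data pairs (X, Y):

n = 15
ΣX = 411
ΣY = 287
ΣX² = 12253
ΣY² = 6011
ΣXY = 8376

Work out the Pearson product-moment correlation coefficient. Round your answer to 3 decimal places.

r = (nΣXY − ΣXΣY) / √[(nΣX² − (ΣX)²)(nΣY² − (ΣY)²)]
Numerator: 15×8376 − 411×287 = 7683
Denominator: √[(183795 − 168921)(90165 − 82369)] = √[14874 × 7796] = 10768.3659
r = 7683 / 10768.3659 ≈ 0.713

0.713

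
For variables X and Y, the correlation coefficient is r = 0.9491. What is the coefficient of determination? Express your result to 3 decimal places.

0.901

r² = (0.9491)² = 0.901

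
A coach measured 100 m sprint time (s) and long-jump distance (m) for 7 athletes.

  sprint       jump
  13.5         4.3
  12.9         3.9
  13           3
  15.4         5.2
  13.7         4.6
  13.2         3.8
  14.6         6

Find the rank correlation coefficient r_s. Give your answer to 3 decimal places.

0.857

Rank sprint: 4, 1, 2, 7, 5, 3, 6
Rank jump: 4, 3, 1, 6, 5, 2, 7
d = rank(sprint) − rank(jump): 0, -2, 1, 1, 0, 1, -1; Σd² = 8
ρ = 1 − 6Σd² / [n(n²−1)] = 1 − 6×8 / (7×48) = 1 − 48/336 ≈ 0.857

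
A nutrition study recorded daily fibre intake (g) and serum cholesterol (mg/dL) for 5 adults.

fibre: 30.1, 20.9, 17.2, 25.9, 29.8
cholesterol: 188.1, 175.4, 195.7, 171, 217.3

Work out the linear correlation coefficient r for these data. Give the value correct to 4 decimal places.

n = 5, Σx = 123.9, Σy = 947.5, Σx² = 3197.51, Σy² = 180905.55, Σxy = 23598.15
nΣxy − ΣxΣy = 117990.75 − 117395.25 = 595.5
nΣx² − (Σx)² = 15987.55 − 15351.21 = 636.34; nΣy² − (Σy)² = 904527.75 − 897756.25 = 6771.5
r = 595.5 / √(636.34 × 6771.5) = 595.5 / 2075.8074 ≈ 0.2869

0.2869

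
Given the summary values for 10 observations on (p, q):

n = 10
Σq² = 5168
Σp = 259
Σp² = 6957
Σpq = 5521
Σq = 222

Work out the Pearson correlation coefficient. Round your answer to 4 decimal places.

r = (nΣpq − ΣpΣq) / √[(nΣp² − (Σp)²)(nΣq² − (Σq)²)]
Numerator: 10×5521 − 259×222 = -2288
Denominator: √[(69570 − 67081)(51680 − 49284)] = √[2489 × 2396] = 2442.0573
r = -2288 / 2442.0573 ≈ -0.9369

-0.9369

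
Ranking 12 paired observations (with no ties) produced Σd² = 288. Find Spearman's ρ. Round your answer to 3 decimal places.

ρ = 1 − 6Σd² / [n(n²−1)] = 1 − 6×288 / (12×143)
  = 1 − 1728/1716 = 1 − 1.0070 ≈ -0.007

-0.007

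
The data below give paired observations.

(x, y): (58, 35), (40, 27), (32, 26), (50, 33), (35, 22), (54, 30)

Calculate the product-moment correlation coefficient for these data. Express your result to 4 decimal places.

0.8836

n = 6, Σx = 269, Σy = 173, Σx² = 12629, Σy² = 5103, Σxy = 7982
nΣxy − ΣxΣy = 47892 − 46537 = 1355
nΣx² − (Σx)² = 75774 − 72361 = 3413; nΣy² − (Σy)² = 30618 − 29929 = 689
r = 1355 / √(3413 × 689) = 1355 / 1533.4787 ≈ 0.8836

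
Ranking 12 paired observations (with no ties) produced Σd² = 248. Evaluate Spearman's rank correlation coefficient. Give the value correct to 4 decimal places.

0.1329

ρ = 1 − 6Σd² / [n(n²−1)] = 1 − 6×248 / (12×143)
  = 1 − 1488/1716 = 1 − 0.86713 ≈ 0.1329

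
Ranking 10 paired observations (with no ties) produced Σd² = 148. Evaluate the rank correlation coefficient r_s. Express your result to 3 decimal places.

0.103

ρ = 1 − 6Σd² / [n(n²−1)] = 1 − 6×148 / (10×99)
  = 1 − 888/990 = 1 − 0.8970 ≈ 0.103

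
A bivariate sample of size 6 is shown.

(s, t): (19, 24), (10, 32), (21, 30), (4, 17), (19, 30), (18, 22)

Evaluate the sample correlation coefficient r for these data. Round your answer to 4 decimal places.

0.4597

n = 6, Σs = 91, Σt = 155, Σs² = 1603, Σt² = 4173, Σst = 2440
nΣst − ΣsΣt = 14640 − 14105 = 535
nΣs² − (Σs)² = 9618 − 8281 = 1337; nΣt² − (Σt)² = 25038 − 24025 = 1013
r = 535 / √(1337 × 1013) = 535 / 1163.7788 ≈ 0.4597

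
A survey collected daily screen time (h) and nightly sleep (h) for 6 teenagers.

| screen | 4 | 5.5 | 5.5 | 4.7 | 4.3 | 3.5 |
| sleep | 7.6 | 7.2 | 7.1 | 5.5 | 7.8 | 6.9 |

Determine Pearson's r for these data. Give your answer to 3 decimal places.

-0.112

n = 6, Σx = 27.5, Σy = 42.1, Σx² = 129.33, Σy² = 298.71, Σxy = 192.59
nΣxy − ΣxΣy = 1155.54 − 1157.75 = -2.21
nΣx² − (Σx)² = 775.98 − 756.25 = 19.73; nΣy² − (Σy)² = 1792.26 − 1772.41 = 19.85
r = -2.21 / √(19.73 × 19.85) = -2.21 / 19.7899 ≈ -0.112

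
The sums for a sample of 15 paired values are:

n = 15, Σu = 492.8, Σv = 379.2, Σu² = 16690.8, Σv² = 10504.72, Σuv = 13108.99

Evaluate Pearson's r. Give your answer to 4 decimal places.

r = (nΣuv − ΣuΣv) / √[(nΣu² − (Σu)²)(nΣv² − (Σv)²)]
Numerator: 15×13108.99 − 492.8×379.2 = 9765.09
Denominator: √[(250362 − 242851.84)(157570.8 − 143792.64)] = √[7510.16 × 13778.16] = 10172.3245
r = 9765.09 / 10172.3245 ≈ 0.9600

0.9600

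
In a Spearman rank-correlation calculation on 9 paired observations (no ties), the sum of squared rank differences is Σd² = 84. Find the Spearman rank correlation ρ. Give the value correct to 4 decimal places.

0.3000

ρ = 1 − 6Σd² / [n(n²−1)] = 1 − 6×84 / (9×80)
  = 1 − 504/720 = 1 − 0.70000 ≈ 0.3000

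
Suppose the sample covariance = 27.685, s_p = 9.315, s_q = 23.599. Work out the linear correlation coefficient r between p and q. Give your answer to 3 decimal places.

r = Cov(p,q) / (s_p · s_q) = 27.685 / (9.315 × 23.599)
  = 27.685 / 219.8247 ≈ 0.126

0.126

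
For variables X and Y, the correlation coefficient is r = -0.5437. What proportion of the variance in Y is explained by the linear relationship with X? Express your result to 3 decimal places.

r² = (-0.5437)² = 0.296

0.296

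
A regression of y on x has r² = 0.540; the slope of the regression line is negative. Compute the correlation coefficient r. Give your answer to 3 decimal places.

-0.735

|r| = √0.540 = 0.735
The association is negative, so r = −0.735.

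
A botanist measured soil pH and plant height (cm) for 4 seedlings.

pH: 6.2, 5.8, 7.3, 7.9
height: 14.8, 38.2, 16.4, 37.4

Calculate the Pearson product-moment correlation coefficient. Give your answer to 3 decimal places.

0.061

n = 4, Σx = 27.2, Σy = 106.8, Σx² = 187.78, Σy² = 3346, Σxy = 728.5
nΣxy − ΣxΣy = 2914 − 2904.96 = 9.04
nΣx² − (Σx)² = 751.12 − 739.84 = 11.28; nΣy² − (Σy)² = 13384 − 11406.24 = 1977.76
r = 9.04 / √(11.28 × 1977.76) = 9.04 / 149.3624 ≈ 0.061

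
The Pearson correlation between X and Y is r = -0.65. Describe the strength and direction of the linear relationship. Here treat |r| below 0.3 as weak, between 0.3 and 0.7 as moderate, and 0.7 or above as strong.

r = -0.65 < 0 so the relationship is negative.
|r| = 0.65, which falls in the moderate range.

moderate negative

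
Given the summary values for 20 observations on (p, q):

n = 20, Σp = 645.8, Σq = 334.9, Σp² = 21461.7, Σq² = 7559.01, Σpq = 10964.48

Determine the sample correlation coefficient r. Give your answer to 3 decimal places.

r = (nΣpq − ΣpΣq) / √[(nΣp² − (Σp)²)(nΣq² − (Σq)²)]
Numerator: 20×10964.48 − 645.8×334.9 = 3011.18
Denominator: √[(429234 − 417057.64)(151180.2 − 112158.01)] = √[12176.36 × 39022.19] = 21797.8952
r = 3011.18 / 21797.8952 ≈ 0.138

0.138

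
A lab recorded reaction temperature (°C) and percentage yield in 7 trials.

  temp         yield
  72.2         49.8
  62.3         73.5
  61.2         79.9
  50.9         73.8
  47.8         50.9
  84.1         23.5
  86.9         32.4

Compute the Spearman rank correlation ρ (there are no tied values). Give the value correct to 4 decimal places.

Rank temp: 5, 4, 3, 2, 1, 6, 7
Rank yield: 3, 5, 7, 6, 4, 1, 2
d = rank(temp) − rank(yield): 2, -1, -4, -4, -3, 5, 5; Σd² = 96
ρ = 1 − 6Σd² / [n(n²−1)] = 1 − 6×96 / (7×48) = 1 − 576/336 ≈ -0.7143

-0.7143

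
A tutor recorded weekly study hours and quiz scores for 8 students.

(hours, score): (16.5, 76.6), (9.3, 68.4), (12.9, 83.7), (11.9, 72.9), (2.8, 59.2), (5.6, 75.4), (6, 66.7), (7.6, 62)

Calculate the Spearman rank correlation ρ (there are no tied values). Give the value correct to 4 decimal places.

Rank hours: 8, 5, 7, 6, 1, 2, 3, 4
Rank score: 7, 4, 8, 5, 1, 6, 3, 2
d = rank(hours) − rank(score): 1, 1, -1, 1, 0, -4, 0, 2; Σd² = 24
ρ = 1 − 6Σd² / [n(n²−1)] = 1 − 6×24 / (8×63) = 1 − 144/504 ≈ 0.7143

0.7143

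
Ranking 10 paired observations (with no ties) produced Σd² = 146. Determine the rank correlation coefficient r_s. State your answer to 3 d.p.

0.115

ρ = 1 − 6Σd² / [n(n²−1)] = 1 − 6×146 / (10×99)
  = 1 − 876/990 = 1 − 0.8848 ≈ 0.115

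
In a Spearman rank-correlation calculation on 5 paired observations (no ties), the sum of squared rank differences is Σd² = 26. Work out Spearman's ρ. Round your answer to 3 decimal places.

-0.300

ρ = 1 − 6Σd² / [n(n²−1)] = 1 − 6×26 / (5×24)
  = 1 − 156/120 = 1 − 1.3000 ≈ -0.300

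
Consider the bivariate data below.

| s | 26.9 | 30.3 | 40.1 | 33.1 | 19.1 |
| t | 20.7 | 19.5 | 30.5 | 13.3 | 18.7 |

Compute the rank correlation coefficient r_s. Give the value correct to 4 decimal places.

0.3000

Rank s: 2, 3, 5, 4, 1
Rank t: 4, 3, 5, 1, 2
d = rank(s) − rank(t): -2, 0, 0, 3, -1; Σd² = 14
ρ = 1 − 6Σd² / [n(n²−1)] = 1 − 6×14 / (5×24) = 1 − 84/120 ≈ 0.3000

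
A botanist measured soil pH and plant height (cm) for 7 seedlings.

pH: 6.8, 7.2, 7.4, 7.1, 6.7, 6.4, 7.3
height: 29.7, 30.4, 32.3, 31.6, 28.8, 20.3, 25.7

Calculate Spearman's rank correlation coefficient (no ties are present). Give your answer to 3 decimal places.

Rank pH: 3, 5, 7, 4, 2, 1, 6
Rank height: 4, 5, 7, 6, 3, 1, 2
d = rank(pH) − rank(height): -1, 0, 0, -2, -1, 0, 4; Σd² = 22
ρ = 1 − 6Σd² / [n(n²−1)] = 1 − 6×22 / (7×48) = 1 − 132/336 ≈ 0.607

0.607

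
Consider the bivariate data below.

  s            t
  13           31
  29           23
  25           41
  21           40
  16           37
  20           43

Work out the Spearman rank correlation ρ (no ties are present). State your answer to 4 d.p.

Rank s: 1, 6, 5, 4, 2, 3
Rank t: 2, 1, 5, 4, 3, 6
d = rank(s) − rank(t): -1, 5, 0, 0, -1, -3; Σd² = 36
ρ = 1 − 6Σd² / [n(n²−1)] = 1 − 6×36 / (6×35) = 1 − 216/210 ≈ -0.0286

-0.0286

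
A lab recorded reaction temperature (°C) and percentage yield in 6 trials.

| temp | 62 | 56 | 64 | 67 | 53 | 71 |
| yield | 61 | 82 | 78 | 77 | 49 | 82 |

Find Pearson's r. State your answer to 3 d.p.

n = 6, Σx = 373, Σy = 429, Σx² = 23415, Σy² = 31583, Σxy = 26944
nΣxy − ΣxΣy = 161664 − 160017 = 1647
nΣx² − (Σx)² = 140490 − 139129 = 1361; nΣy² − (Σy)² = 189498 − 184041 = 5457
r = 1647 / √(1361 × 5457) = 1647 / 2725.2481 ≈ 0.604

0.604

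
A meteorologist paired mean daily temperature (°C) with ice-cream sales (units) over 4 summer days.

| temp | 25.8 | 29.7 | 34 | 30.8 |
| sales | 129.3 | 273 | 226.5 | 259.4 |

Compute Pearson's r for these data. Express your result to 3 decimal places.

0.641

n = 4, Σx = 120.3, Σy = 888.2, Σx² = 3652.37, Σy² = 209838.1, Σxy = 27134.56
nΣxy − ΣxΣy = 108538.24 − 106850.46 = 1687.78
nΣx² − (Σx)² = 14609.48 − 14472.09 = 137.39; nΣy² − (Σy)² = 839352.4 − 788899.24 = 50453.16
r = 1687.78 / √(137.39 × 50453.16) = 1687.78 / 2632.8235 ≈ 0.641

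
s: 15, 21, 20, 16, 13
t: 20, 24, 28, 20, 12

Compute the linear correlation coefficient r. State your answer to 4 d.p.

n = 5, Σs = 85, Σt = 104, Σs² = 1491, Σt² = 2304, Σst = 1840
nΣst − ΣsΣt = 9200 − 8840 = 360
nΣs² − (Σs)² = 7455 − 7225 = 230; nΣt² − (Σt)² = 11520 − 10816 = 704
r = 360 / √(230 × 704) = 360 / 402.3928 ≈ 0.8946

0.8946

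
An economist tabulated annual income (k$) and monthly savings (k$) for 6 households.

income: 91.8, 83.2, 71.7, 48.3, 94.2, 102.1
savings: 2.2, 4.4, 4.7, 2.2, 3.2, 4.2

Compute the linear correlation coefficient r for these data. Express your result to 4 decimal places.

n = 6, Σx = 491.3, Σy = 20.9, Σx² = 42121.31, Σy² = 79.01, Σxy = 1741.55
nΣxy − ΣxΣy = 10449.3 − 10268.17 = 181.13
nΣx² − (Σx)² = 252727.86 − 241375.69 = 11352.17; nΣy² − (Σy)² = 474.06 − 436.81 = 37.25
r = 181.13 / √(11352.17 × 37.25) = 181.13 / 650.2833 ≈ 0.2785

0.2785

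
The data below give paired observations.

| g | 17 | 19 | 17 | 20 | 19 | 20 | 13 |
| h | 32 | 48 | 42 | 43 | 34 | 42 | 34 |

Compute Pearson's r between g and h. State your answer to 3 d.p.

0.533

n = 7, Σg = 125, Σh = 275, Σg² = 2269, Σh² = 11017, Σgh = 4958
nΣgh − ΣgΣh = 34706 − 34375 = 331
nΣg² − (Σg)² = 15883 − 15625 = 258; nΣh² − (Σh)² = 77119 − 75625 = 1494
r = 331 / √(258 × 1494) = 331 / 620.8478 ≈ 0.533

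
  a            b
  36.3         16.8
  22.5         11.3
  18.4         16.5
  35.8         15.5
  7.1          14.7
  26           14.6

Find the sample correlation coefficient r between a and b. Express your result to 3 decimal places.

n = 6, Σa = 146.1, Σb = 89.4, Σa² = 4170.55, Σb² = 1351.68, Σab = 2206.56
nΣab − ΣaΣb = 13239.36 − 13061.34 = 178.02
nΣa² − (Σa)² = 25023.3 − 21345.21 = 3678.09; nΣb² − (Σb)² = 8110.08 − 7992.36 = 117.72
r = 178.02 / √(3678.09 × 117.72) = 178.02 / 658.0158 ≈ 0.271

0.271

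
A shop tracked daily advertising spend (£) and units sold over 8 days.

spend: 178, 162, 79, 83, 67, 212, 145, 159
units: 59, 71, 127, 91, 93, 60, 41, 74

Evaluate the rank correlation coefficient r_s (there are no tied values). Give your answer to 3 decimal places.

Rank spend: 7, 6, 2, 3, 1, 8, 4, 5
Rank units: 2, 4, 8, 6, 7, 3, 1, 5
d = rank(spend) − rank(units): 5, 2, -6, -3, -6, 5, 3, 0; Σd² = 144
ρ = 1 − 6Σd² / [n(n²−1)] = 1 − 6×144 / (8×63) = 1 − 864/504 ≈ -0.714

-0.714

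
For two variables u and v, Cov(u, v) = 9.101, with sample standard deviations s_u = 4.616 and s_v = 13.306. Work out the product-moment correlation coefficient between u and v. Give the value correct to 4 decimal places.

r = Cov(u,v) / (s_u · s_v) = 9.101 / (4.616 × 13.306)
  = 9.101 / 61.4205 ≈ 0.1482

0.1482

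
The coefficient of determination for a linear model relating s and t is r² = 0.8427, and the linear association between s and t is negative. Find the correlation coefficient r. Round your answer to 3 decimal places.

|r| = √0.8427 = 0.918
The association is negative, so r = −0.918.

-0.918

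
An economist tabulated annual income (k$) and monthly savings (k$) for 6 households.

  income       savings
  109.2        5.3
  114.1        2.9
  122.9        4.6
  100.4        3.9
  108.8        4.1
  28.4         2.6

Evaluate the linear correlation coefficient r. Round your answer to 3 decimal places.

n = 6, Σx = 583.8, Σy = 23.4, Σx² = 62772.02, Σy² = 96.44, Σxy = 2386.47
nΣxy − ΣxΣy = 14318.82 − 13660.92 = 657.9
nΣx² − (Σx)² = 376632.12 − 340822.44 = 35809.68; nΣy² − (Σy)² = 578.64 − 547.56 = 31.08
r = 657.9 / √(35809.68 × 31.08) = 657.9 / 1054.9715 ≈ 0.624

0.624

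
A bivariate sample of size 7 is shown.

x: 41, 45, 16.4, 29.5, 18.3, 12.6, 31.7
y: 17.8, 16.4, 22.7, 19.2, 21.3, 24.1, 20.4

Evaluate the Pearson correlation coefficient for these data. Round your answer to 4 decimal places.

n = 7, Σx = 194.5, Σy = 141.9, Σx² = 6343.75, Σy² = 2920.39, Σxy = 3746.61
nΣxy − ΣxΣy = 26226.27 − 27599.55 = -1373.28
nΣx² − (Σx)² = 44406.25 − 37830.25 = 6576; nΣy² − (Σy)² = 20442.73 − 20135.61 = 307.12
r = -1373.28 / √(6576 × 307.12) = -1373.28 / 1421.1337 ≈ -0.9663

-0.9663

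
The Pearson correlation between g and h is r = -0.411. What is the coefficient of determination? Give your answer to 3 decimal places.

0.169

r² = (-0.411)² = 0.169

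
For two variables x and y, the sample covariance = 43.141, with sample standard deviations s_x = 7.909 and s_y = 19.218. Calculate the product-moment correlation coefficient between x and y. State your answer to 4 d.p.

0.2838

r = Cov(x,y) / (s_x · s_y) = 43.141 / (7.909 × 19.218)
  = 43.141 / 151.9952 ≈ 0.2838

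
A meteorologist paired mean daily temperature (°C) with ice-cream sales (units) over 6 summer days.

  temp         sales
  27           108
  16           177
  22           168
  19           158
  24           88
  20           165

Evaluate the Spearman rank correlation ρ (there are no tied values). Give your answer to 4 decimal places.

Rank temp: 6, 1, 4, 2, 5, 3
Rank sales: 2, 6, 5, 3, 1, 4
d = rank(temp) − rank(sales): 4, -5, -1, -1, 4, -1; Σd² = 60
ρ = 1 − 6Σd² / [n(n²−1)] = 1 − 6×60 / (6×35) = 1 − 360/210 ≈ -0.7143

-0.7143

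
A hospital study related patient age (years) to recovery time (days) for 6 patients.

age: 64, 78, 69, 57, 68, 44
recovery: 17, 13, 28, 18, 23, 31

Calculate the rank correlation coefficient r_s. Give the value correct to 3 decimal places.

-0.486

Rank age: 3, 6, 5, 2, 4, 1
Rank recovery: 2, 1, 5, 3, 4, 6
d = rank(age) − rank(recovery): 1, 5, 0, -1, 0, -5; Σd² = 52
ρ = 1 − 6Σd² / [n(n²−1)] = 1 − 6×52 / (6×35) = 1 − 312/210 ≈ -0.486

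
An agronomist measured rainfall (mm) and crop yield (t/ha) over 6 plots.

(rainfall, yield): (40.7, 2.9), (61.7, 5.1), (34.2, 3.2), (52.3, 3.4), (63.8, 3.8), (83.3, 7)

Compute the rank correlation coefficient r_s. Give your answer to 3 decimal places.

Rank rainfall: 2, 4, 1, 3, 5, 6
Rank yield: 1, 5, 2, 3, 4, 6
d = rank(rainfall) − rank(yield): 1, -1, -1, 0, 1, 0; Σd² = 4
ρ = 1 − 6Σd² / [n(n²−1)] = 1 − 6×4 / (6×35) = 1 − 24/210 ≈ 0.886

0.886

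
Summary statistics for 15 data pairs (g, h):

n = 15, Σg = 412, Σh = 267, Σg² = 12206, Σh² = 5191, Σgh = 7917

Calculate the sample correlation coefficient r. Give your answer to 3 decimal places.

0.934

r = (nΣgh − ΣgΣh) / √[(nΣg² − (Σg)²)(nΣh² − (Σh)²)]
Numerator: 15×7917 − 412×267 = 8751
Denominator: √[(183090 − 169744)(77865 − 71289)] = √[13346 × 6576] = 9368.2067
r = 8751 / 9368.2067 ≈ 0.934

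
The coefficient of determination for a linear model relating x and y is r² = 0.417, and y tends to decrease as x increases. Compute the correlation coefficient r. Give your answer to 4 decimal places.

-0.6458

|r| = √0.417 = 0.6458
The association is negative, so r = −0.6458.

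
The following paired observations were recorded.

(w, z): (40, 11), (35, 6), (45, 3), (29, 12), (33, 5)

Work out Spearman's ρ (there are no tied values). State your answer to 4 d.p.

-0.6000

Rank w: 4, 3, 5, 1, 2
Rank z: 4, 3, 1, 5, 2
d = rank(w) − rank(z): 0, 0, 4, -4, 0; Σd² = 32
ρ = 1 − 6Σd² / [n(n²−1)] = 1 − 6×32 / (5×24) = 1 − 192/120 ≈ -0.6000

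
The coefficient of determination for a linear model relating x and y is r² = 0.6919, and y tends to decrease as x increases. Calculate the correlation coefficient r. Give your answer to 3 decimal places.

-0.832

|r| = √0.6919 = 0.832
The association is negative, so r = −0.832.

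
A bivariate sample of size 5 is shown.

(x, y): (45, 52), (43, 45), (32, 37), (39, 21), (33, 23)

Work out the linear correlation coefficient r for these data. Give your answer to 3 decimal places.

0.642

n = 5, Σx = 192, Σy = 178, Σx² = 7508, Σy² = 7068, Σxy = 7037
nΣxy − ΣxΣy = 35185 − 34176 = 1009
nΣx² − (Σx)² = 37540 − 36864 = 676; nΣy² − (Σy)² = 35340 − 31684 = 3656
r = 1009 / √(676 × 3656) = 1009 / 1572.0865 ≈ 0.642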